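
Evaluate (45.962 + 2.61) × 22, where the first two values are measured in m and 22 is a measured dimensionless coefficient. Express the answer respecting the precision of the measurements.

1.1 × 10^3 m

45.962 m + 2.61 m = 48.572 m; the sum is limited to 2 decimal places (4 s.f.).
Carrying full precision, 48.572 × 22 = 1068.584 m; 22 has 2 s.f., so the result keeps min(4, 2) = 2 s.f.
Rounded to 2 significant figures: 1.1 × 10^3 m.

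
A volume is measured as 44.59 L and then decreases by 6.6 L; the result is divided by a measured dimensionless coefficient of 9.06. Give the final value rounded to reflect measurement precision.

44.59 L − 6.6 L = 37.99 L; the difference is limited to 1 decimal place (3 s.f.).
Carrying full precision, 37.99 ÷ 9.06 = 4.19315673289… L; 9.06 has 3 s.f., so the result keeps min(3, 3) = 3 s.f.
Rounded to 3 significant figures: 4.19 L.

4.19 L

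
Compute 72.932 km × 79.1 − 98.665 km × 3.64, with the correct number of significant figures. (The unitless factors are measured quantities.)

72.932 × 79.1 = 5768.9212 → 5.77 × 10³ km (3 s.f., last digit at the 10^1 place).
98.665 × 3.64 = 359.1406 → 359 km (3 s.f., last digit at the 10^0 place).
Difference: 5409.7806 km; keep the coarser place, 10^1.
Result: 5.41 × 10³ km.

5.41 × 10³ km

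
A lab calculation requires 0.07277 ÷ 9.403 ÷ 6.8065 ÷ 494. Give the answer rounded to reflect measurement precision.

2.30 × 10⁻⁶

0.07277 ÷ 9.403 ÷ 6.8065 ÷ 494 = 0.00000230162804662…
Multiplication/division keeps the fewest significant figures: 0.07277 → 4 s.f., 9.403 → 4 s.f., 6.8065 → 5 s.f., 494 → 3 s.f.; limit is 3.
Rounded to 3 significant figures: 2.30 × 10⁻⁶.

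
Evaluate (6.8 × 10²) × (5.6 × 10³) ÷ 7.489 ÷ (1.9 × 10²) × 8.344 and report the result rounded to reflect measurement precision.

2.2 × 10⁴

(6.8 × 10²) × (5.6 × 10³) ÷ 7.489 ÷ (1.9 × 10²) × 8.344 = 22330.2612252…
Multiplication/division keeps the fewest significant figures: 6.8 × 10² → 2 s.f., 5.6 × 10³ → 2 s.f., 7.489 → 4 s.f., 1.9 × 10² → 2 s.f., 8.344 → 4 s.f.; limit is 2.
Rounded to 2 significant figures: 2.2 × 10⁴.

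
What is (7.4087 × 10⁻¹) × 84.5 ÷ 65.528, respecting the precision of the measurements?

(7.4087 × 10⁻¹) × 84.5 ÷ 65.528 = 0.955370452326…
Multiplication/division keeps the fewest significant figures: 7.4087 × 10⁻¹ → 5 s.f., 84.5 → 3 s.f., 65.528 → 5 s.f.; limit is 3.
Rounded to 3 significant figures: 0.955.

0.955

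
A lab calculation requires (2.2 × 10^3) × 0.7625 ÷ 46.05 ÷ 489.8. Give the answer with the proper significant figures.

0.074

(2.2 × 10^3) × 0.7625 ÷ 46.05 ÷ 489.8 = 0.0743727968029…
Multiplication/division keeps the fewest significant figures: 2.2 × 10^3 → 2 s.f., 0.7625 → 4 s.f., 46.05 → 4 s.f., 489.8 → 4 s.f.; limit is 2.
Rounded to 2 significant figures: 0.074.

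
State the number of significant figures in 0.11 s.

2

0.11: leading zeros are not significant.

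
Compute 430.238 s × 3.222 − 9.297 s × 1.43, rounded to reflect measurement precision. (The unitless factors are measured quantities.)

430.238 × 3.222 = 1386.226836 → 1386 s (4 s.f., last digit at the 10^0 place).
9.297 × 1.43 = 13.29471 → 13.3 s (3 s.f., last digit at the 10^-1 place).
Difference: 1372.932126 s; keep the coarser place, 10^0.
Result: 1373 s.

1373 s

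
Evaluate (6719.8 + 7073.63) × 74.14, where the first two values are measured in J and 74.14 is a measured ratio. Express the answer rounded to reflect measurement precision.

6719.8 J + 7073.63 J = 13793.43 J; the sum is limited to 1 decimal place (6 s.f.).
Carrying full precision, 13793.43 × 74.14 = 1022644.9002 J; 74.14 has 4 s.f., so the result keeps min(6, 4) = 4 s.f.
Rounded to 4 significant figures: 1.023 × 10^6 J.

1.023 × 10^6 J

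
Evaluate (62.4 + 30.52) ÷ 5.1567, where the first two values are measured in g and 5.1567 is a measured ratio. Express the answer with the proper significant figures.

18.0 g

62.4 g + 30.52 g = 92.92 g; the sum is limited to 1 decimal place (3 s.f.).
Carrying full precision, 92.92 ÷ 5.1567 = 18.0192758935… g; 5.1567 has 5 s.f., so the result keeps min(3, 5) = 3 s.f.
Rounded to 3 significant figures: 18.0 g.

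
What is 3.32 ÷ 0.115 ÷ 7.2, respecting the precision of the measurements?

4.0

3.32 ÷ 0.115 ÷ 7.2 = 4.00966183575…
Multiplication/division keeps the fewest significant figures: 3.32 → 3 s.f., 0.115 → 3 s.f., 7.2 → 2 s.f.; limit is 2.
Rounded to 2 significant figures: 4.0.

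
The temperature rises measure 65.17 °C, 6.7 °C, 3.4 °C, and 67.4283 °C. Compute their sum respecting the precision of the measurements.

65.17 °C + 6.7 °C + 3.4 °C + 67.4283 °C = 142.6983 °C.
Addition/subtraction keeps the fewest decimal places: 65.17 → 2 decimal places, 6.7 → 1 decimal place, 3.4 → 1 decimal place, 67.4283 → 4 decimal places; limit is 1.
Rounded to 1 decimal place: 142.7 °C.

142.7 °C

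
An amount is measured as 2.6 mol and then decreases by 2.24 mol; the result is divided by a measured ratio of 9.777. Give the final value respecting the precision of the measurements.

2.6 mol − 2.24 mol = 0.36 mol; the difference is limited to 1 decimal place (1 s.f.).
Carrying full precision, 0.36 ÷ 9.777 = 0.0368211107702… mol; 9.777 has 4 s.f., so the result keeps min(1, 4) = 1 s.f.
Rounded to 1 significant figure: 0.04 mol.

0.04 mol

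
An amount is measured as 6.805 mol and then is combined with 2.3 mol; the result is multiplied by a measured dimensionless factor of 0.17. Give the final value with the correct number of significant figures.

6.805 mol + 2.3 mol = 9.105 mol; the sum is limited to 1 decimal place (2 s.f.).
Carrying full precision, 9.105 × 0.17 = 1.54785 mol; 0.17 has 2 s.f., so the result keeps min(2, 2) = 2 s.f.
Rounded to 2 significant figures: 1.5 mol.

1.5 mol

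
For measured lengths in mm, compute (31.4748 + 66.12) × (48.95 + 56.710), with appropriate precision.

31.4748 + 66.12 = 97.5948, limited to 2 d.p. → 4 s.f.; 48.95 + 56.710 = 105.660, limited to 2 d.p. → 5 s.f.
Carrying full precision, 97.5948 × 105.660 = 10311.866568; keep min(4, 5) = 4 s.f.
Rounded to 4 significant figures: 1.031 × 10^4 mm².

1.031 × 10^4 mm²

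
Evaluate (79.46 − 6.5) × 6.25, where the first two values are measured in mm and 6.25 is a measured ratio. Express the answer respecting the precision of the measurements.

456 mm

79.46 mm − 6.5 mm = 72.96 mm; the difference is limited to 1 decimal place (3 s.f.).
Carrying full precision, 72.96 × 6.25 = 456 mm; 6.25 has 3 s.f., so the result keeps min(3, 3) = 3 s.f.
Rounded to 3 significant figures: 456 mm.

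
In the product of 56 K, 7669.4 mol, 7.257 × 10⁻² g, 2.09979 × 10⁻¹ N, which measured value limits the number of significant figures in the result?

56 K → 2 s.f.; 7669.4 mol → 5 s.f.; 7.257 × 10⁻² g → 4 s.f.; 2.09979 × 10⁻¹ N → 6 s.f.
The fewest is 2 significant figures, from 56 K.

56 K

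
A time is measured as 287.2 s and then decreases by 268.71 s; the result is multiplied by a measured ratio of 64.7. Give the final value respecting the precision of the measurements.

287.2 s − 268.71 s = 18.49 s; the difference is limited to 1 decimal place (3 s.f.).
Carrying full precision, 18.49 × 64.7 = 1196.303 s; 64.7 has 3 s.f., so the result keeps min(3, 3) = 3 s.f.
Rounded to 3 significant figures: 1.20 × 10³ s.

1.20 × 10³ s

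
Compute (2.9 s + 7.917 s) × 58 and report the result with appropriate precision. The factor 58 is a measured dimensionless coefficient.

6.3 × 10^2 s

2.9 s + 7.917 s = 10.817 s; the sum is limited to 1 decimal place (3 s.f.).
Carrying full precision, 10.817 × 58 = 627.386 s; 58 has 2 s.f., so the result keeps min(3, 2) = 2 s.f.
Rounded to 2 significant figures: 6.3 × 10^2 s.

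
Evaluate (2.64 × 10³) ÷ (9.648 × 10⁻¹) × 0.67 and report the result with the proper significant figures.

1.8 × 10³

(2.64 × 10³) ÷ (9.648 × 10⁻¹) × 0.67 = 1833.33333333…
Multiplication/division keeps the fewest significant figures: 2.64 × 10³ → 3 s.f., 9.648 × 10⁻¹ → 4 s.f., 0.67 → 2 s.f.; limit is 2.
Rounded to 2 significant figures: 1.8 × 10³.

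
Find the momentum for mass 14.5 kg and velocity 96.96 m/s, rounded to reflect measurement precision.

1.41 × 10³ kg·m/s

momentum = 14.5 kg × 96.96 m/s = 1405.92 kg·m/s.
14.5 has 3 significant figures; 96.96 has 4.
Division/multiplication keeps the fewest: 3 significant figures.
Rounded: 1.41 × 10³ kg·m/s.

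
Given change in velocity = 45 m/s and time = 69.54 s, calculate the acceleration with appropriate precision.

6.5 × 10⁻¹ m/s²

acceleration = 45 m/s ÷ 69.54 s = 0.647109577222… m/s².
45 has 2 significant figures; 69.54 has 4.
Division/multiplication keeps the fewest: 2 significant figures.
Rounded: 6.5 × 10⁻¹ m/s².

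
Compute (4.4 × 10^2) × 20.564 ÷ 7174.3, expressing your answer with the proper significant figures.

1.3

(4.4 × 10^2) × 20.564 ÷ 7174.3 = 1.26119063881…
Multiplication/division keeps the fewest significant figures: 4.4 × 10^2 → 2 s.f., 20.564 → 5 s.f., 7174.3 → 5 s.f.; limit is 2.
Rounded to 2 significant figures: 1.3.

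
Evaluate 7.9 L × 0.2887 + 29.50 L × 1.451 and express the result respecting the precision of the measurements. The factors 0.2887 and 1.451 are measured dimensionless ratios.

7.9 × 0.2887 = 2.28073 → 2.3 L (2 s.f., last digit at the 10^-1 place).
29.50 × 1.451 = 42.8045 → 42.80 L (4 s.f., last digit at the 10^-2 place).
Sum: 45.08523 L; keep the coarser place, 10^-1.
Result: 45.1 L.

45.1 L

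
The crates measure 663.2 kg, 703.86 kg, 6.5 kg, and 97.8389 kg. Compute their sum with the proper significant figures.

663.2 kg + 703.86 kg + 6.5 kg + 97.8389 kg = 1471.3989 kg.
Addition/subtraction keeps the fewest decimal places: 663.2 → 1 decimal place, 703.86 → 2 decimal places, 6.5 → 1 decimal place, 97.8389 → 4 decimal places; limit is 1.
Rounded to 1 decimal place: 1471.4 kg.

1471.4 kg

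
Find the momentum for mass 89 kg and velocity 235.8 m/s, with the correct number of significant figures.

momentum = 89 kg × 235.8 m/s = 20986.2 kg·m/s.
89 has 2 significant figures; 235.8 has 4.
Division/multiplication keeps the fewest: 2 significant figures.
Rounded: 2.1 × 10⁴ kg·m/s.

2.1 × 10⁴ kg·m/s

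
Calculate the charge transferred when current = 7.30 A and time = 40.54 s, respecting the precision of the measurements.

296 C

charge transferred = 7.30 A × 40.54 s = 295.942 C.
7.30 has 3 significant figures; 40.54 has 4.
Division/multiplication keeps the fewest: 3 significant figures.
Rounded: 296 C.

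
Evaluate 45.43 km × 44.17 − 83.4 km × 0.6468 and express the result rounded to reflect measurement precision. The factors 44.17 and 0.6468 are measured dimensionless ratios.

45.43 × 44.17 = 2006.6431 → 2.007 × 10³ km (4 s.f., last digit at the 10^0 place).
83.4 × 0.6468 = 53.94312 → 53.9 km (3 s.f., last digit at the 10^-1 place).
Difference: 1952.69998 km; keep the coarser place, 10^0.
Result: 1953 km.

1953 km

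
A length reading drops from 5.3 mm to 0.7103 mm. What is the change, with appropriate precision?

5.3 mm − 0.7103 mm = 4.5897 mm.
Addition/subtraction keeps the fewest decimal places: 5.3 → 1 decimal place, 0.7103 → 4 decimal places; limit is 1.
Rounded to 1 decimal place: 4.6 mm.

4.6 mm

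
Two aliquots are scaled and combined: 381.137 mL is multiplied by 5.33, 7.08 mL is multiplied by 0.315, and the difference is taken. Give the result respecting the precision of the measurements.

381.137 × 5.33 = 2031.46021 → 2.03 × 10^3 mL (3 s.f., last digit at the 10^1 place).
7.08 × 0.315 = 2.2302 → 2.23 mL (3 s.f., last digit at the 10^-2 place).
Difference: 2029.23001 mL; keep the coarser place, 10^1.
Result: 2.03 × 10^3 mL.

2.03 × 10^3 mL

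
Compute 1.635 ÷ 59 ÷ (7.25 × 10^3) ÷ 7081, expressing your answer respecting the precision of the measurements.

1.635 ÷ 59 ÷ (7.25 × 10^3) ÷ 7081 = 5.39800328354 × 10^-10…
Multiplication/division keeps the fewest significant figures: 1.635 → 4 s.f., 59 → 2 s.f., 7.25 × 10^3 → 3 s.f., 7081 → 4 s.f.; limit is 2.
Rounded to 2 significant figures: 5.4 × 10^-10.

5.4 × 10^-10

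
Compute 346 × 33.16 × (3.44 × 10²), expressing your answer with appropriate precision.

3.95 × 10⁶

346 × 33.16 × (3.44 × 10²) = 3946835.84
Multiplication/division keeps the fewest significant figures: 346 → 3 s.f., 33.16 → 4 s.f., 3.44 × 10² → 3 s.f.; limit is 3.
Rounded to 3 significant figures: 3.95 × 10⁶.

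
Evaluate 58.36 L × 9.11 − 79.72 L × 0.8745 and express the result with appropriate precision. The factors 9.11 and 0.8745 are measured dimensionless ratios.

58.36 × 9.11 = 531.6596 → 532 L (3 s.f., last digit at the 10^0 place).
79.72 × 0.8745 = 69.71514 → 69.72 L (4 s.f., last digit at the 10^-2 place).
Difference: 461.94446 L; keep the coarser place, 10^0.
Result: 462 L.

462 L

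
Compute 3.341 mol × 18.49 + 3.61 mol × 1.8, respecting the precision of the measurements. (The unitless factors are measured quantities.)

3.341 × 18.49 = 61.77509 → 61.78 mol (4 s.f., last digit at the 10^-2 place).
3.61 × 1.8 = 6.498 → 6.5 mol (2 s.f., last digit at the 10^-1 place).
Sum: 68.27309 mol; keep the coarser place, 10^-1.
Result: 68.3 mol.

68.3 mol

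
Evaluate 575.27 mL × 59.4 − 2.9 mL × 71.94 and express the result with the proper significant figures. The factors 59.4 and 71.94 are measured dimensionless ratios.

575.27 × 59.4 = 34171.038 → 3.42 × 10^4 mL (3 s.f., last digit at the 10^2 place).
2.9 × 71.94 = 208.626 → 2.1 × 10^2 mL (2 s.f., last digit at the 10^1 place).
Difference: 33962.412 mL; keep the coarser place, 10^2.
Result: 3.40 × 10^4 mL.

3.40 × 10^4 mL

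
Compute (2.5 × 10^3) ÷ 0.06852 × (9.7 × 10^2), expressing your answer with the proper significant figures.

(2.5 × 10^3) ÷ 0.06852 × (9.7 × 10^2) = 35391126.6783…
Multiplication/division keeps the fewest significant figures: 2.5 × 10^3 → 2 s.f., 0.06852 → 4 s.f., 9.7 × 10^2 → 2 s.f.; limit is 2.
Rounded to 2 significant figures: 3.5 × 10^7.

3.5 × 10^7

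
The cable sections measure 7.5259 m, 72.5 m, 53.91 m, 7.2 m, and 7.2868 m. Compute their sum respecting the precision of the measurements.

148.4 m

7.5259 m + 72.5 m + 53.91 m + 7.2 m + 7.2868 m = 148.4227 m.
Addition/subtraction keeps the fewest decimal places: 7.5259 → 4 decimal places, 72.5 → 1 decimal place, 53.91 → 2 decimal places, 7.2 → 1 decimal place, 7.2868 → 4 decimal places; limit is 1.
Rounded to 1 decimal place: 148.4 m.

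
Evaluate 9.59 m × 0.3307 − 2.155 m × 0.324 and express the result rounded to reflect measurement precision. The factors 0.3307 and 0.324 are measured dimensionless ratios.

9.59 × 0.3307 = 3.171413 → 3.17 m (3 s.f., last digit at the 10^-2 place).
2.155 × 0.324 = 0.69822 → 0.698 m (3 s.f., last digit at the 10^-3 place).
Difference: 2.473193 m; keep the coarser place, 10^-2.
Result: 2.47 m.

2.47 m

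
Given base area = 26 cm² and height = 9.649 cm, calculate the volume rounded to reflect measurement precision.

volume = 26 cm² × 9.649 cm = 250.874 cm³.
26 has 2 significant figures; 9.649 has 4.
Division/multiplication keeps the fewest: 2 significant figures.
Rounded: 2.5 × 10^2 cm³.

2.5 × 10^2 cm³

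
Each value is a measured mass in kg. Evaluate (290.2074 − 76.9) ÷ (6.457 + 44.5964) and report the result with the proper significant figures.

290.2074 − 76.9 = 213.3074, limited to 1 d.p. → 4 s.f.; 6.457 + 44.5964 = 51.0534, limited to 3 d.p. → 5 s.f.
Carrying full precision, 213.3074 ÷ 51.0534 = 4.17812329835…; keep min(4, 5) = 4 s.f.
Rounded to 4 significant figures: 4.178.

4.178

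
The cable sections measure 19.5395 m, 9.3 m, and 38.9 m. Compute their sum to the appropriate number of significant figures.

67.7 m

19.5395 m + 9.3 m + 38.9 m = 67.7395 m.
Addition/subtraction keeps the fewest decimal places: 19.5395 → 4 decimal places, 9.3 → 1 decimal place, 38.9 → 1 decimal place; limit is 1.
Rounded to 1 decimal place: 67.7 m.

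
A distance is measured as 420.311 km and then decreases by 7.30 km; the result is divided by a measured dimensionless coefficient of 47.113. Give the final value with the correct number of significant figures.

420.311 km − 7.30 km = 413.011 km; the difference is limited to 2 decimal places (5 s.f.).
Carrying full precision, 413.011 ÷ 47.113 = 8.76639144185… km; 47.113 has 5 s.f., so the result keeps min(5, 5) = 5 s.f.
Rounded to 5 significant figures: 8.7664 km.

8.7664 km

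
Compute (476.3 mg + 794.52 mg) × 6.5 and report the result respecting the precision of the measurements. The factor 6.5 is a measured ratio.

8.3 × 10³ mg

476.3 mg + 794.52 mg = 1270.82 mg; the sum is limited to 1 decimal place (5 s.f.).
Carrying full precision, 1270.82 × 6.5 = 8260.33 mg; 6.5 has 2 s.f., so the result keeps min(5, 2) = 2 s.f.
Rounded to 2 significant figures: 8.3 × 10³ mg.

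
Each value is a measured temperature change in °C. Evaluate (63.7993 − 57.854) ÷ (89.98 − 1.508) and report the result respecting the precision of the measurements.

63.7993 − 57.854 = 5.9453, limited to 3 d.p. → 4 s.f.; 89.98 − 1.508 = 88.472, limited to 2 d.p. → 4 s.f.
Carrying full precision, 5.9453 ÷ 88.472 = 0.0671997920246…; keep min(4, 4) = 4 s.f.
Rounded to 4 significant figures: 0.06720.

0.06720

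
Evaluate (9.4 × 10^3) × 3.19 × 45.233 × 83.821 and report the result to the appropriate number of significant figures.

(9.4 × 10^3) × 3.19 × 45.233 × 83.821 = 113691178.136…
Multiplication/division keeps the fewest significant figures: 9.4 × 10^3 → 2 s.f., 3.19 → 3 s.f., 45.233 → 5 s.f., 83.821 → 5 s.f.; limit is 2.
Rounded to 2 significant figures: 1.1 × 10^8.

1.1 × 10^8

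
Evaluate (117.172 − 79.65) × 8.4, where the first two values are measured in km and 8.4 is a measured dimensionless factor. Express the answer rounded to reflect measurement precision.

117.172 km − 79.65 km = 37.522 km; the difference is limited to 2 decimal places (4 s.f.).
Carrying full precision, 37.522 × 8.4 = 315.1848 km; 8.4 has 2 s.f., so the result keeps min(4, 2) = 2 s.f.
Rounded to 2 significant figures: 3.2 × 10² km.

3.2 × 10² km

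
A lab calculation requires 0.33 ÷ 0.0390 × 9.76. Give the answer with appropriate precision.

0.33 ÷ 0.0390 × 9.76 = 82.5846153846…
Multiplication/division keeps the fewest significant figures: 0.33 → 2 s.f., 0.0390 → 3 s.f., 9.76 → 3 s.f.; limit is 2.
Rounded to 2 significant figures: 83.

83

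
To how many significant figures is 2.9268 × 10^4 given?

2.9268 × 10^4: in scientific notation every digit of the coefficient is significant.

5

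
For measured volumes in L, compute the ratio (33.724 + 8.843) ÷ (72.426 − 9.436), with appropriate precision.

0.67577

33.724 + 8.843 = 42.567, limited to 3 d.p. → 5 s.f.; 72.426 − 9.436 = 62.990, limited to 3 d.p. → 5 s.f.
Carrying full precision, 42.567 ÷ 62.990 = 0.67577393237…; keep min(5, 5) = 5 s.f.
Rounded to 5 significant figures: 0.67577.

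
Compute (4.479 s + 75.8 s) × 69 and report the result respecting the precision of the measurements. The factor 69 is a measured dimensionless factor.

5.5 × 10³ s

4.479 s + 75.8 s = 80.279 s; the sum is limited to 1 decimal place (3 s.f.).
Carrying full precision, 80.279 × 69 = 5539.251 s; 69 has 2 s.f., so the result keeps min(3, 2) = 2 s.f.
Rounded to 2 significant figures: 5.5 × 10³ s.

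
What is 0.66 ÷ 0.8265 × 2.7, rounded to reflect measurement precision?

2.2

0.66 ÷ 0.8265 × 2.7 = 2.15607985481…
Multiplication/division keeps the fewest significant figures: 0.66 → 2 s.f., 0.8265 → 4 s.f., 2.7 → 2 s.f.; limit is 2.
Rounded to 2 significant figures: 2.2.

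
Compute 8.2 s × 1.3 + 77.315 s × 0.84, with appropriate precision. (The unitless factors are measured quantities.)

8.2 × 1.3 = 10.66 → 11 s (2 s.f., last digit at the 10^0 place).
77.315 × 0.84 = 64.9446 → 65 s (2 s.f., last digit at the 10^0 place).
Sum: 75.6046 s; keep the coarser place, 10^0.
Result: 76 s.

76 s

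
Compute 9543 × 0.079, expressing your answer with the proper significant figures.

9543 × 0.079 = 753.897
Multiplication/division keeps the fewest significant figures: 9543 → 4 s.f., 0.079 → 2 s.f.; limit is 2.
Rounded to 2 significant figures: 7.5 × 10^2.

7.5 × 10^2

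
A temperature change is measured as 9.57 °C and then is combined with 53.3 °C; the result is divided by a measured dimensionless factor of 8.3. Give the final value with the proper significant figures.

7.6 °C

9.57 °C + 53.3 °C = 62.87 °C; the sum is limited to 1 decimal place (3 s.f.).
Carrying full precision, 62.87 ÷ 8.3 = 7.57469879518… °C; 8.3 has 2 s.f., so the result keeps min(3, 2) = 2 s.f.
Rounded to 2 significant figures: 7.6 °C.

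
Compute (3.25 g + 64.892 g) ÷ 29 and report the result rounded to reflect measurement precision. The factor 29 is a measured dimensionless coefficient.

2.3 g

3.25 g + 64.892 g = 68.142 g; the sum is limited to 2 decimal places (4 s.f.).
Carrying full precision, 68.142 ÷ 29 = 2.34972413793… g; 29 has 2 s.f., so the result keeps min(4, 2) = 2 s.f.
Rounded to 2 significant figures: 2.3 g.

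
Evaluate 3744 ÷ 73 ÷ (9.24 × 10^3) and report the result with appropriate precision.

3744 ÷ 73 ÷ (9.24 × 10^3) = 0.00555061376979…
Multiplication/division keeps the fewest significant figures: 3744 → 4 s.f., 73 → 2 s.f., 9.24 × 10^3 → 3 s.f.; limit is 2.
Rounded to 2 significant figures: 0.0056.

0.0056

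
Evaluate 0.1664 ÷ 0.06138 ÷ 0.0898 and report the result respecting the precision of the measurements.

30.2

0.1664 ÷ 0.06138 ÷ 0.0898 = 30.1890954955…
Multiplication/division keeps the fewest significant figures: 0.1664 → 4 s.f., 0.06138 → 4 s.f., 0.0898 → 3 s.f.; limit is 3.
Rounded to 3 significant figures: 30.2.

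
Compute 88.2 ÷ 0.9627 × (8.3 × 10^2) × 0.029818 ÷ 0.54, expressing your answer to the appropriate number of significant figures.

4.2 × 10^3

88.2 ÷ 0.9627 × (8.3 × 10^2) × 0.029818 ÷ 0.54 = 4198.94761262…
Multiplication/division keeps the fewest significant figures: 88.2 → 3 s.f., 0.9627 → 4 s.f., 8.3 × 10^2 → 2 s.f., 0.029818 → 5 s.f., 0.54 → 2 s.f.; limit is 2.
Rounded to 2 significant figures: 4.2 × 10^3.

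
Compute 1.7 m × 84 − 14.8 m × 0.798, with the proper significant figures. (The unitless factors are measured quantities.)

1.7 × 84 = 142.8 → 1.4 × 10^2 m (2 s.f., last digit at the 10^1 place).
14.8 × 0.798 = 11.8104 → 11.8 m (3 s.f., last digit at the 10^-1 place).
Difference: 130.9896 m; keep the coarser place, 10^1.
Result: 1.3 × 10^2 m.

1.3 × 10^2 m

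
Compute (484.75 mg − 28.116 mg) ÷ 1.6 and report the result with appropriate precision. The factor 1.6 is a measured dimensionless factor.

484.75 mg − 28.116 mg = 456.634 mg; the difference is limited to 2 decimal places (5 s.f.).
Carrying full precision, 456.634 ÷ 1.6 = 285.39625 mg; 1.6 has 2 s.f., so the result keeps min(5, 2) = 2 s.f.
Rounded to 2 significant figures: 2.9 × 10² mg.

2.9 × 10² mg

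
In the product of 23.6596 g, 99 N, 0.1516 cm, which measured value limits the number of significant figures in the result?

23.6596 g → 6 s.f.; 99 N → 2 s.f.; 0.1516 cm → 4 s.f.
The fewest is 2 significant figures, from 99 N.

99 N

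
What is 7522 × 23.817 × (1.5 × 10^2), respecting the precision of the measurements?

7522 × 23.817 × (1.5 × 10^2) = 26872721.1
Multiplication/division keeps the fewest significant figures: 7522 → 4 s.f., 23.817 → 5 s.f., 1.5 × 10^2 → 2 s.f.; limit is 2.
Rounded to 2 significant figures: 2.7 × 10^7.

2.7 × 10^7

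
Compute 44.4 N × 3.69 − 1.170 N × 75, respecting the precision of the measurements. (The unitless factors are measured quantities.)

44.4 × 3.69 = 163.836 → 164 N (3 s.f., last digit at the 10^0 place).
1.170 × 75 = 87.75 → 88 N (2 s.f., last digit at the 10^0 place).
Difference: 76.086 N; keep the coarser place, 10^0.
Result: 76 N.

76 N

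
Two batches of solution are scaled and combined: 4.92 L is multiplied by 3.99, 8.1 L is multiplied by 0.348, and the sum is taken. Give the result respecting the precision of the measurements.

22.4 L

4.92 × 3.99 = 19.6308 → 19.6 L (3 s.f., last digit at the 10^-1 place).
8.1 × 0.348 = 2.8188 → 2.8 L (2 s.f., last digit at the 10^-1 place).
Sum: 22.4496 L; keep the coarser place, 10^-1.
Result: 22.4 L.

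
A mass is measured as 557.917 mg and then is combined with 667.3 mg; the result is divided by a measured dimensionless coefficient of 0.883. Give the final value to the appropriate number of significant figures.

1.39 × 10³ mg

557.917 mg + 667.3 mg = 1225.217 mg; the sum is limited to 1 decimal place (5 s.f.).
Carrying full precision, 1225.217 ÷ 0.883 = 1387.5617214… mg; 0.883 has 3 s.f., so the result keeps min(5, 3) = 3 s.f.
Rounded to 3 significant figures: 1.39 × 10³ mg.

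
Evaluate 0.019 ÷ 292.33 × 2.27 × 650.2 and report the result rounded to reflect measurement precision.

0.096

0.019 ÷ 292.33 × 2.27 × 650.2 = 0.09592968905…
Multiplication/division keeps the fewest significant figures: 0.019 → 2 s.f., 292.33 → 5 s.f., 2.27 → 3 s.f., 650.2 → 4 s.f.; limit is 2.
Rounded to 2 significant figures: 0.096.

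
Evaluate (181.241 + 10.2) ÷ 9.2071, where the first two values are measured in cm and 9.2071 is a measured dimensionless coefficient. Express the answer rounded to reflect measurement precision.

20.79 cm

181.241 cm + 10.2 cm = 191.441 cm; the sum is limited to 1 decimal place (4 s.f.).
Carrying full precision, 191.441 ÷ 9.2071 = 20.792757763… cm; 9.2071 has 5 s.f., so the result keeps min(4, 5) = 4 s.f.
Rounded to 4 significant figures: 20.79 cm.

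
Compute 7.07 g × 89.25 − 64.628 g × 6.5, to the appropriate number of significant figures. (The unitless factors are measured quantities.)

7.07 × 89.25 = 630.9975 → 631 g (3 s.f., last digit at the 10^0 place).
64.628 × 6.5 = 420.082 → 4.2 × 10² g (2 s.f., last digit at the 10^1 place).
Difference: 210.9155 g; keep the coarser place, 10^1.
Result: 2.1 × 10² g.

2.1 × 10² g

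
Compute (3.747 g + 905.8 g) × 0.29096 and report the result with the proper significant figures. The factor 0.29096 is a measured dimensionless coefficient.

3.747 g + 905.8 g = 909.547 g; the sum is limited to 1 decimal place (4 s.f.).
Carrying full precision, 909.547 × 0.29096 = 264.64179512 g; 0.29096 has 5 s.f., so the result keeps min(4, 5) = 4 s.f.
Rounded to 4 significant figures: 264.6 g.

264.6 g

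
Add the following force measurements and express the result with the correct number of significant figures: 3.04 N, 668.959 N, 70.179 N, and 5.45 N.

3.04 N + 668.959 N + 70.179 N + 5.45 N = 747.628 N.
Addition/subtraction keeps the fewest decimal places: 3.04 → 2 decimal places, 668.959 → 3 decimal places, 70.179 → 3 decimal places, 5.45 → 2 decimal places; limit is 2.
Rounded to 2 decimal places: 747.63 N.

747.63 N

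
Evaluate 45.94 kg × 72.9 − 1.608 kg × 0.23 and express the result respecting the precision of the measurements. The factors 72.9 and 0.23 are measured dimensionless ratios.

45.94 × 72.9 = 3349.026 → 3.35 × 10^3 kg (3 s.f., last digit at the 10^1 place).
1.608 × 0.23 = 0.36984 → 0.37 kg (2 s.f., last digit at the 10^-2 place).
Difference: 3348.65616 kg; keep the coarser place, 10^1.
Result: 3.35 × 10^3 kg.

3.35 × 10^3 kg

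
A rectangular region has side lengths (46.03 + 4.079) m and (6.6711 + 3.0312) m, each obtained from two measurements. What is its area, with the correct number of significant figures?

4.862 × 10² m²

46.03 + 4.079 = 50.109, limited to 2 d.p. → 4 s.f.; 6.6711 + 3.0312 = 9.7023, limited to 4 d.p. → 5 s.f.
Carrying full precision, 50.109 × 9.7023 = 486.1725507; keep min(4, 5) = 4 s.f.
Rounded to 4 significant figures: 4.862 × 10² m².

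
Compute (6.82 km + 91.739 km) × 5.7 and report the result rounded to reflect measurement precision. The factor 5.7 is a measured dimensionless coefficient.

6.82 km + 91.739 km = 98.559 km; the sum is limited to 2 decimal places (4 s.f.).
Carrying full precision, 98.559 × 5.7 = 561.7863 km; 5.7 has 2 s.f., so the result keeps min(4, 2) = 2 s.f.
Rounded to 2 significant figures: 5.6 × 10² km.

5.6 × 10² km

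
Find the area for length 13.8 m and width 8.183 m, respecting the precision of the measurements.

area = 13.8 m × 8.183 m = 112.9254 m².
13.8 has 3 significant figures; 8.183 has 4.
Division/multiplication keeps the fewest: 3 significant figures.
Rounded: 113 m².

113 m²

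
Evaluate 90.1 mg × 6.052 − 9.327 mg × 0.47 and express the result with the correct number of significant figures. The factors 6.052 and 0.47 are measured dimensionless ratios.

90.1 × 6.052 = 545.2852 → 545 mg (3 s.f., last digit at the 10^0 place).
9.327 × 0.47 = 4.38369 → 4.4 mg (2 s.f., last digit at the 10^-1 place).
Difference: 540.90151 mg; keep the coarser place, 10^0.
Result: 541 mg.

541 mg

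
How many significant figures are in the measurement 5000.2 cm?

5000.2: zeros between nonzero digits are significant.

5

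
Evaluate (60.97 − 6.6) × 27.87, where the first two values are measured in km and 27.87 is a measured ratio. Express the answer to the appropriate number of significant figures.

60.97 km − 6.6 km = 54.37 km; the difference is limited to 1 decimal place (3 s.f.).
Carrying full precision, 54.37 × 27.87 = 1515.2919 km; 27.87 has 4 s.f., so the result keeps min(3, 4) = 3 s.f.
Rounded to 3 significant figures: 1.52 × 10^3 km.

1.52 × 10^3 km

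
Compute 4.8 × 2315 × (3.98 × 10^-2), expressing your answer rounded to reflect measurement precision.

4.4 × 10^2

4.8 × 2315 × (3.98 × 10^-2) = 442.2576
Multiplication/division keeps the fewest significant figures: 4.8 → 2 s.f., 2315 → 4 s.f., 3.98 × 10^-2 → 3 s.f.; limit is 2.
Rounded to 2 significant figures: 4.4 × 10^2.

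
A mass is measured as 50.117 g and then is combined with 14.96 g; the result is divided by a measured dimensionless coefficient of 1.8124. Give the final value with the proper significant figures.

50.117 g + 14.96 g = 65.077 g; the sum is limited to 2 decimal places (4 s.f.).
Carrying full precision, 65.077 ÷ 1.8124 = 35.9065327742… g; 1.8124 has 5 s.f., so the result keeps min(4, 5) = 4 s.f.
Rounded to 4 significant figures: 35.91 g.

35.91 g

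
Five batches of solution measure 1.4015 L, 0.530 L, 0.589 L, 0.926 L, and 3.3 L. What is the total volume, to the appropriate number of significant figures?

1.4015 L + 0.530 L + 0.589 L + 0.926 L + 3.3 L = 6.7465 L.
Addition/subtraction keeps the fewest decimal places: 1.4015 → 4 decimal places, 0.530 → 3 decimal places, 0.589 → 3 decimal places, 0.926 → 3 decimal places, 3.3 → 1 decimal place; limit is 1.
Rounded to 1 decimal place: 6.7 L.

6.7 L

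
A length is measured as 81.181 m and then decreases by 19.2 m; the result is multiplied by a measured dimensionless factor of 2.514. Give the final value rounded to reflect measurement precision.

156 m

81.181 m − 19.2 m = 61.981 m; the difference is limited to 1 decimal place (3 s.f.).
Carrying full precision, 61.981 × 2.514 = 155.820234 m; 2.514 has 4 s.f., so the result keeps min(3, 4) = 3 s.f.
Rounded to 3 significant figures: 156 m.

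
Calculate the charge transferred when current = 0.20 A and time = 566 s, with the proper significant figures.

charge transferred = 0.20 A × 566 s = 113.2 C.
0.20 has 2 significant figures; 566 has 3.
Division/multiplication keeps the fewest: 2 significant figures.
Rounded: 1.1 × 10^2 C.

1.1 × 10^2 C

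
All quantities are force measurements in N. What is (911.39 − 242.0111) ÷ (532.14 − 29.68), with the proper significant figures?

911.39 − 242.0111 = 669.3789, limited to 2 d.p. → 5 s.f.; 532.14 − 29.68 = 502.46, limited to 2 d.p. → 5 s.f.
Carrying full precision, 669.3789 ÷ 502.46 = 1.33220335947…; keep min(5, 5) = 5 s.f.
Rounded to 5 significant figures: 1.3322.

1.3322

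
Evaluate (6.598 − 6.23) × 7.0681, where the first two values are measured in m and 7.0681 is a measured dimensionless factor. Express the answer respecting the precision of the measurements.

6.598 m − 6.23 m = 0.368 m; the difference is limited to 2 decimal places (2 s.f.).
Carrying full precision, 0.368 × 7.0681 = 2.6010608 m; 7.0681 has 5 s.f., so the result keeps min(2, 5) = 2 s.f.
Rounded to 2 significant figures: 2.6 m.

2.6 m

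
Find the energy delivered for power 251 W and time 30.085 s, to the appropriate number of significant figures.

energy delivered = 251 W × 30.085 s = 7551.335 J.
251 has 3 significant figures; 30.085 has 5.
Division/multiplication keeps the fewest: 3 significant figures.
Rounded: 7.55 × 10^3 J.

7.55 × 10^3 J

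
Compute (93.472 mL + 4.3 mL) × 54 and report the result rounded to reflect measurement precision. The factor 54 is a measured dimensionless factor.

5.3 × 10^3 mL

93.472 mL + 4.3 mL = 97.772 mL; the sum is limited to 1 decimal place (3 s.f.).
Carrying full precision, 97.772 × 54 = 5279.688 mL; 54 has 2 s.f., so the result keeps min(3, 2) = 2 s.f.
Rounded to 2 significant figures: 5.3 × 10^3 mL.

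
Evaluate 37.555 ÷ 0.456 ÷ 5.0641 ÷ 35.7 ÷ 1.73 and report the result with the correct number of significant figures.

37.555 ÷ 0.456 ÷ 5.0641 ÷ 35.7 ÷ 1.73 = 0.263321506671…
Multiplication/division keeps the fewest significant figures: 37.555 → 5 s.f., 0.456 → 3 s.f., 5.0641 → 5 s.f., 35.7 → 3 s.f., 1.73 → 3 s.f.; limit is 3.
Rounded to 3 significant figures: 0.263.

0.263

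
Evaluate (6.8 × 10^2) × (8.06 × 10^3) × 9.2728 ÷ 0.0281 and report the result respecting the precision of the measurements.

1.8 × 10^9

(6.8 × 10^2) × (8.06 × 10^3) × 9.2728 ÷ 0.0281 = 1.80862499075 × 10^9…
Multiplication/division keeps the fewest significant figures: 6.8 × 10^2 → 2 s.f., 8.06 × 10^3 → 3 s.f., 9.2728 → 5 s.f., 0.0281 → 3 s.f.; limit is 2.
Rounded to 2 significant figures: 1.8 × 10^9.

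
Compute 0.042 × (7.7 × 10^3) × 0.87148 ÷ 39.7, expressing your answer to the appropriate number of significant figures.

0.042 × (7.7 × 10^3) × 0.87148 ÷ 39.7 = 7.09915949622…
Multiplication/division keeps the fewest significant figures: 0.042 → 2 s.f., 7.7 × 10^3 → 2 s.f., 0.87148 → 5 s.f., 39.7 → 3 s.f.; limit is 2.
Rounded to 2 significant figures: 7.1.

7.1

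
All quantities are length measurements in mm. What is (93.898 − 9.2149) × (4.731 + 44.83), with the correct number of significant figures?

93.898 − 9.2149 = 84.6831, limited to 3 d.p. → 5 s.f.; 4.731 + 44.83 = 49.561, limited to 2 d.p. → 4 s.f.
Carrying full precision, 84.6831 × 49.561 = 4196.9791191; keep min(5, 4) = 4 s.f.
Rounded to 4 significant figures: 4197 mm².

4197 mm²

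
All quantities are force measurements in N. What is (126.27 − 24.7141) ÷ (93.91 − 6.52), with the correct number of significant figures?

126.27 − 24.7141 = 101.5559, limited to 2 d.p. → 5 s.f.; 93.91 − 6.52 = 87.39, limited to 2 d.p. → 4 s.f.
Carrying full precision, 101.5559 ÷ 87.39 = 1.16209978258…; keep min(5, 4) = 4 s.f.
Rounded to 4 significant figures: 1.162.

1.162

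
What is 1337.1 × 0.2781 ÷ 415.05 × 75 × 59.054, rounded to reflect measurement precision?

1337.1 × 0.2781 ÷ 415.05 × 75 × 59.054 = 3968.03087379…
Multiplication/division keeps the fewest significant figures: 1337.1 → 5 s.f., 0.2781 → 4 s.f., 415.05 → 5 s.f., 75 → 2 s.f., 59.054 → 5 s.f.; limit is 2.
Rounded to 2 significant figures: 4.0 × 10³.

4.0 × 10³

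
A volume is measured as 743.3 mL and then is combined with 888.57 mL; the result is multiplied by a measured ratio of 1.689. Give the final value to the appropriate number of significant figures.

743.3 mL + 888.57 mL = 1631.87 mL; the sum is limited to 1 decimal place (5 s.f.).
Carrying full precision, 1631.87 × 1.689 = 2756.22843 mL; 1.689 has 4 s.f., so the result keeps min(5, 4) = 4 s.f.
Rounded to 4 significant figures: 2756 mL.

2756 mL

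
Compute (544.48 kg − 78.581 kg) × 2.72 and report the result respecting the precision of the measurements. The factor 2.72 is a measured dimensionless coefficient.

1.27 × 10^3 kg

544.48 kg − 78.581 kg = 465.899 kg; the difference is limited to 2 decimal places (5 s.f.).
Carrying full precision, 465.899 × 2.72 = 1267.24528 kg; 2.72 has 3 s.f., so the result keeps min(5, 3) = 3 s.f.
Rounded to 3 significant figures: 1.27 × 10^3 kg.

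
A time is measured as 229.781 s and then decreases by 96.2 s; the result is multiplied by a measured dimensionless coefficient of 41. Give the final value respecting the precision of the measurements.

5.5 × 10³ s

229.781 s − 96.2 s = 133.581 s; the difference is limited to 1 decimal place (4 s.f.).
Carrying full precision, 133.581 × 41 = 5476.821 s; 41 has 2 s.f., so the result keeps min(4, 2) = 2 s.f.
Rounded to 2 significant figures: 5.5 × 10³ s.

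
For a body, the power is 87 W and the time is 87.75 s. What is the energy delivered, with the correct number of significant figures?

7.6 × 10^3 J

energy delivered = 87 W × 87.75 s = 7634.25 J.
87 has 2 significant figures; 87.75 has 4.
Division/multiplication keeps the fewest: 2 significant figures.
Rounded: 7.6 × 10^3 J.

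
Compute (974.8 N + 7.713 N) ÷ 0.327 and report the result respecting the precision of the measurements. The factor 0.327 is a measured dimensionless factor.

3.00 × 10³ N

974.8 N + 7.713 N = 982.513 N; the sum is limited to 1 decimal place (4 s.f.).
Carrying full precision, 982.513 ÷ 0.327 = 3004.62691131… N; 0.327 has 3 s.f., so the result keeps min(4, 3) = 3 s.f.
Rounded to 3 significant figures: 3.00 × 10³ N.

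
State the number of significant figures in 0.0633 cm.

3

0.0633: leading zeros are not significant.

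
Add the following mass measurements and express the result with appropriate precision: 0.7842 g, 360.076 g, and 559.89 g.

920.75 g

0.7842 g + 360.076 g + 559.89 g = 920.7502 g.
Addition/subtraction keeps the fewest decimal places: 0.7842 → 4 decimal places, 360.076 → 3 decimal places, 559.89 → 2 decimal places; limit is 2.
Rounded to 2 decimal places: 920.75 g.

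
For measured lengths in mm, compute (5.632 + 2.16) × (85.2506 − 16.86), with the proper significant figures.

5.632 + 2.16 = 7.792, limited to 2 d.p. → 3 s.f.; 85.2506 − 16.86 = 68.3906, limited to 2 d.p. → 4 s.f.
Carrying full precision, 7.792 × 68.3906 = 532.8995552; keep min(3, 4) = 3 s.f.
Rounded to 3 significant figures: 533 mm².

533 mm²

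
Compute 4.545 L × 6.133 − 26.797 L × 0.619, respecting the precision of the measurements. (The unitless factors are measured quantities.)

4.545 × 6.133 = 27.874485 → 27.87 L (4 s.f., last digit at the 10^-2 place).
26.797 × 0.619 = 16.587343 → 16.6 L (3 s.f., last digit at the 10^-1 place).
Difference: 11.287142 L; keep the coarser place, 10^-1.
Result: 11.3 L.

11.3 L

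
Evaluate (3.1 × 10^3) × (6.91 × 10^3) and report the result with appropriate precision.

2.1 × 10^7

(3.1 × 10^3) × (6.91 × 10^3) = 21421000
Multiplication/division keeps the fewest significant figures: 3.1 × 10^3 → 2 s.f., 6.91 × 10^3 → 3 s.f.; limit is 2.
Rounded to 2 significant figures: 2.1 × 10^7.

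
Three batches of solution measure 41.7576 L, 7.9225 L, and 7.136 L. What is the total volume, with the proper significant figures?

41.7576 L + 7.9225 L + 7.136 L = 56.8161 L.
Addition/subtraction keeps the fewest decimal places: 41.7576 → 4 decimal places, 7.9225 → 4 decimal places, 7.136 → 3 decimal places; limit is 3.
Rounded to 3 decimal places: 56.816 L.

56.816 L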